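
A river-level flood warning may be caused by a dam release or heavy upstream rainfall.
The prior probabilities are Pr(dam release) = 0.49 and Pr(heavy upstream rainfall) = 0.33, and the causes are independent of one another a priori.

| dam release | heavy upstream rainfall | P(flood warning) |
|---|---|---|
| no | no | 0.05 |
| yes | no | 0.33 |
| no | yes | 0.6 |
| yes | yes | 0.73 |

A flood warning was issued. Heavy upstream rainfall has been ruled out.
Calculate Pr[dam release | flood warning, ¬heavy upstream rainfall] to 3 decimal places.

Enumerate both values of dam release and weight by the priors:
  P(flood warning | ¬heavy upstream rainfall) = 0.05*0.51 + 0.33*0.49
        = 0.025500 + 0.161700 = 0.187200
Configurations with dam release contribute 0.161700, so
  P(dam release | flood warning, ¬heavy upstream rainfall) = 0.161700 / 0.187200 ≈ 0.864

Pr[dam release | flood warning, ¬heavy upstream rainfall] ≈ 0.864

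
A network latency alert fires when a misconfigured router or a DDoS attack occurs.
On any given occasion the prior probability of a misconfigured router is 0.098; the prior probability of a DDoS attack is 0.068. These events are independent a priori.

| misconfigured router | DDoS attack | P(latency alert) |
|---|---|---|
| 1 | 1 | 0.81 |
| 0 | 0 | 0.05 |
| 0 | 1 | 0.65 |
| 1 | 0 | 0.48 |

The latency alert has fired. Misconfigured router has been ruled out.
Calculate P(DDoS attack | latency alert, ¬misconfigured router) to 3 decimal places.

P(latency alert | ¬misconfigured router) = 0.05*0.932 + 0.65*0.068 = 0.046600 + 0.044200 = 0.090800
Restricting to configurations with DDoS attack present: 0.65*0.068 = 0.044200.
P(DDoS attack | latency alert, ¬misconfigured router) = 0.044200 / 0.090800 ≈ 0.487

P(DDoS attack | latency alert, ¬misconfigured router) ≈ 0.487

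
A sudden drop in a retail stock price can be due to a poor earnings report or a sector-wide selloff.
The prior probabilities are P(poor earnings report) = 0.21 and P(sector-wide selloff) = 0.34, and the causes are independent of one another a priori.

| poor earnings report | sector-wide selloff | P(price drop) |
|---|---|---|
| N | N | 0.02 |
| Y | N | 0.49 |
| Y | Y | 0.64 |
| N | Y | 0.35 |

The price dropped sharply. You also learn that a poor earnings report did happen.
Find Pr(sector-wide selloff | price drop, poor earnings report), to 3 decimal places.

Weight on sector-wide selloff=true, given the evidence: 0.64×0.34 = 0.217600
The normalizing constant is 0.49×0.66 + 0.64×0.34 = 0.541000
Posterior = 0.217600 / 0.541000 ≈ 0.402

Pr(sector-wide selloff | price drop, poor earnings report) ≈ 0.402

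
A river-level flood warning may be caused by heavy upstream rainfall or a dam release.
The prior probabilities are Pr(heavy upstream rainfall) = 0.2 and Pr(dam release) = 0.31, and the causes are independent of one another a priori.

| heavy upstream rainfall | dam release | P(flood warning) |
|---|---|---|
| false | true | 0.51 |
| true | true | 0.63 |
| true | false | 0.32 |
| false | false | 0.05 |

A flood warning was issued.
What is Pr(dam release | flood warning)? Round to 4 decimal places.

Pr(dam release | flood warning) ≈ 0.6976

Enumerate the 4 (heavy upstream rainfall, dam release) configurations and weight by the priors:
  P(flood warning) = 0.05·0.8·0.69 + 0.51·0.8·0.31 + 0.32·0.2·0.69 + 0.63·0.2·0.31
        = 0.027600 + 0.126480 + 0.044160 + 0.039060 = 0.237300
The terms with dam release present sum to 0.165540, so
  P(dam release | flood warning) = 0.165540 / 0.237300 ≈ 0.6976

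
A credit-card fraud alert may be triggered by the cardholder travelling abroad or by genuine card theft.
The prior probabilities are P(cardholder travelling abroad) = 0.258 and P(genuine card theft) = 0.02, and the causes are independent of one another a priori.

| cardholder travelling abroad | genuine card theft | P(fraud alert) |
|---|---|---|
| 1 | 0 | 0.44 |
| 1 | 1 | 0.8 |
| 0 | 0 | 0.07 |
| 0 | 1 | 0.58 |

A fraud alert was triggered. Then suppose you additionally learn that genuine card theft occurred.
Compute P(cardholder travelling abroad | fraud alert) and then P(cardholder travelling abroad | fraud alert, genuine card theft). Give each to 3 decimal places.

P(cardholder travelling abroad | fraud alert) ≈ 0.660; P(cardholder travelling abroad | fraud alert, genuine card theft) ≈ 0.324

Numerator (weight on configurations with cardholder travelling abroad): 0.111250 + 0.004128 = 0.115378
The normalizing constant is 0.07*0.742*0.98 + 0.58*0.742*0.02 + 0.44*0.258*0.98 + 0.8*0.258*0.02 = 0.174886
Posterior = 0.115378 / 0.174886 ≈ 0.660

With the extra evidence:
P(fraud alert | genuine card theft) = 0.58·0.742 + 0.8·0.258 = 0.430360 + 0.206400 = 0.636760
Restricting to configurations with cardholder travelling abroad present: 0.8·0.258 = 0.206400.
Hence the posterior is 0.206400/0.636760 ≈ 0.324.
The drop from 0.660 to 0.324 is the explaining-away (discounting) effect.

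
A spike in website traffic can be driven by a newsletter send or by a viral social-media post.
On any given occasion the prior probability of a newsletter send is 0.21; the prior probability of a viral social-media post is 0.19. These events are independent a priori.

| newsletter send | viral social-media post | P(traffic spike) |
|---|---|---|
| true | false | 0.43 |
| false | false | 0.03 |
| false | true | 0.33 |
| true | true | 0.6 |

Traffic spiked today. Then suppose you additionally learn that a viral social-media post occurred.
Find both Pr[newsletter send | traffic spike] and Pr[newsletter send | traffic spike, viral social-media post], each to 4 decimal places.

Pr[newsletter send | traffic spike] ≈ 0.5855; Pr[newsletter send | traffic spike, viral social-media post] ≈ 0.3258

Numerator (weight on configurations with newsletter send): 0.073143 + 0.023940 = 0.097083
Normalizer over all consistent configurations: 0.03×0.79×0.81 + 0.33×0.79×0.19 + 0.43×0.21×0.81 + 0.6×0.21×0.19 = 0.165813
P(newsletter send | traffic spike) = 0.097083/0.165813 ≈ 0.5855

Now condition on the additional information:
P(traffic spike | viral social-media post) = 0.33×0.79 + 0.6×0.21 = 0.260700 + 0.126000 = 0.386700
Restricting to configurations with newsletter send present: 0.6×0.21 = 0.126000.
P(newsletter send | traffic spike, viral social-media post) = 0.126000 / 0.386700 ≈ 0.3258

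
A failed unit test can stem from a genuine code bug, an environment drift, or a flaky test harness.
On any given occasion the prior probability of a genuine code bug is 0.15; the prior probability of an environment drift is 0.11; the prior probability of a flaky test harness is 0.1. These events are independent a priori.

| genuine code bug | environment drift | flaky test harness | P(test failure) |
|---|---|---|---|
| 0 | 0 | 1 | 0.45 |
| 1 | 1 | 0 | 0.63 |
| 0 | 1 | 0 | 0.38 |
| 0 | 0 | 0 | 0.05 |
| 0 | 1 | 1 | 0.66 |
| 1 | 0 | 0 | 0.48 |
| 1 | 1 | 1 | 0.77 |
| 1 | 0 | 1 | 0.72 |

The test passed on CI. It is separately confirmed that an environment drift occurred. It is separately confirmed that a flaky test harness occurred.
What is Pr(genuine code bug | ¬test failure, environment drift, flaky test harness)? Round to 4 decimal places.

Pr(genuine code bug | ¬test failure, environment drift, flaky test harness) ≈ 0.1066

By total probability over both values of genuine code bug:
  P(¬test failure | environment drift, flaky test harness) = 0.34×0.85 + 0.23×0.15
        = 0.289000 + 0.034500 = 0.323500
Configurations with genuine code bug contribute 0.034500, so
  P(genuine code bug | ¬test failure, environment drift, flaky test harness) = 0.034500 / 0.323500 ≈ 0.1066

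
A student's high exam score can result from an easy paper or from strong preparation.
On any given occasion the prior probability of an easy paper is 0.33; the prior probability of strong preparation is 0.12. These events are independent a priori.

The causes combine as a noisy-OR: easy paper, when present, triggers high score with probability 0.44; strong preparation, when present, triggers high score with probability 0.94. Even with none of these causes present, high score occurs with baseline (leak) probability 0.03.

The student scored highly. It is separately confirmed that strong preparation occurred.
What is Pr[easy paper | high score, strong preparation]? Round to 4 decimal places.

Pr[easy paper | high score, strong preparation] ≈ 0.3360

Under noisy-OR, P(high score | causes) = 1 − (1−0.03)·∏(1−qᵢ) over the active causes.
P(high score | strong preparation) = 0.9418×0.67 + 0.967408×0.33 = 0.631006 + 0.319245 = 0.950251
Restricting to configurations with easy paper present: 0.967408×0.33 = 0.319245.
P(easy paper | high score, strong preparation) = 0.319245 / 0.950251 ≈ 0.3360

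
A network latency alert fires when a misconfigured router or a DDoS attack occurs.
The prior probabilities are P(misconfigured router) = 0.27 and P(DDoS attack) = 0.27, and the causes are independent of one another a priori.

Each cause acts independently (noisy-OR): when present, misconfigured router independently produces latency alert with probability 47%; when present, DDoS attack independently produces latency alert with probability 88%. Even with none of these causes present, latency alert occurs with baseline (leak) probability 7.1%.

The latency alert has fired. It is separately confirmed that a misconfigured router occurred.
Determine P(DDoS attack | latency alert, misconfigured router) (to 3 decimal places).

Under noisy-OR, P(latency alert | causes) = 1 − (1−0.071)·∏(1−qᵢ) over the active causes.
P(latency alert | misconfigured router) = 0.50763·0.73 + 0.940916·0.27 = 0.370570 + 0.254047 = 0.624617
Restricting to configurations with DDoS attack present: 0.940916·0.27 = 0.254047.
Hence the posterior is 0.254047/0.624617 ≈ 0.407.

P(DDoS attack | latency alert, misconfigured router) ≈ 0.407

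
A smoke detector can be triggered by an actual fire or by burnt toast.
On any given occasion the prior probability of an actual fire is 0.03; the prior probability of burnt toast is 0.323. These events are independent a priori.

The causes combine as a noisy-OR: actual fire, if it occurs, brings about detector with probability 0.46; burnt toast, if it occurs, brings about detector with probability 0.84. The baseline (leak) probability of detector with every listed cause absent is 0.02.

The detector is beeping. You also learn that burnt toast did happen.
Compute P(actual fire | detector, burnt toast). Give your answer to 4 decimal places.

P(actual fire | detector, burnt toast) ≈ 0.0325

Under noisy-OR, P(detector | causes) = 1 − (1−0.02)·∏(1−qᵢ) over the active causes.
Numerator (weight on configurations with actual fire): 0.915328·0.03 = 0.027460
Denominator P(detector | burnt toast): 0.8432·0.97 + 0.915328·0.03 = 0.845364
P(actual fire | detector, burnt toast) = 0.027460/0.845364 ≈ 0.0325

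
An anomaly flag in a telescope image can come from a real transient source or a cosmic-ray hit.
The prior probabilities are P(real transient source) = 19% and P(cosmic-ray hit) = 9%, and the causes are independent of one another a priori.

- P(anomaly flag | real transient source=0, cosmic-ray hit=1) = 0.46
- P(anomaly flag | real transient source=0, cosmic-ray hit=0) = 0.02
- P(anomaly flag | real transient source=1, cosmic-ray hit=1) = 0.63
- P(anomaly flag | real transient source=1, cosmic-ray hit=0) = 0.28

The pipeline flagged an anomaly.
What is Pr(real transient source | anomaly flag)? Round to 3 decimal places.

Pr(real transient source | anomaly flag) ≈ 0.551

By total probability over the 4 (real transient source, cosmic-ray hit) configurations:
  P(anomaly flag) = 0.02×0.81×0.91 + 0.46×0.81×0.09 + 0.28×0.19×0.91 + 0.63×0.19×0.09
        = 0.014742 + 0.033534 + 0.048412 + 0.010773 = 0.107461
Keeping only the real transient source-present terms gives 0.059185, so
  P(real transient source | anomaly flag) = 0.059185 / 0.107461 ≈ 0.551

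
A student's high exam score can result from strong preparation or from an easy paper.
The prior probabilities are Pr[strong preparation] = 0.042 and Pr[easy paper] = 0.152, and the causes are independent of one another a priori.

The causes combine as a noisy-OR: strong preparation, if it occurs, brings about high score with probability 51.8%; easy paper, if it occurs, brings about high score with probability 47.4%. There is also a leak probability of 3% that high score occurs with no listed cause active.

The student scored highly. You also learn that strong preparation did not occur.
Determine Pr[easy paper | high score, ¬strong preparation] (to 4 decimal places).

Under noisy-OR, P(high score | causes) = 1 − (1−0.03)·∏(1−qᵢ) over the active causes.
Enumerate both values of easy paper and weight by the priors:
  P(high score | ¬strong preparation) = 0.03*0.848 + 0.48978*0.152
        = 0.025440 + 0.074447 = 0.099887
Configurations with easy paper contribute 0.074447, so
  P(easy paper | high score, ¬strong preparation) = 0.074447 / 0.099887 ≈ 0.7453

Pr[easy paper | high score, ¬strong preparation] ≈ 0.7453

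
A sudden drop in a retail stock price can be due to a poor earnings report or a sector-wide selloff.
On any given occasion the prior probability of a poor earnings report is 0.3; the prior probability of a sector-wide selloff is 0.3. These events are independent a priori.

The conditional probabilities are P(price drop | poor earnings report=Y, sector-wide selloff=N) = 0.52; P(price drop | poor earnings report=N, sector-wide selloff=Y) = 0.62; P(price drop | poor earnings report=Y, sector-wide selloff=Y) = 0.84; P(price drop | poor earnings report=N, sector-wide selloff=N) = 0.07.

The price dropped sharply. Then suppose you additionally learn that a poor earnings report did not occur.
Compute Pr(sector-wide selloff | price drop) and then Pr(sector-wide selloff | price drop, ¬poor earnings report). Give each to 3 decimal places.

Pr(sector-wide selloff | price drop) ≈ 0.589; Pr(sector-wide selloff | price drop, ¬poor earnings report) ≈ 0.791

By total probability over the 4 (poor earnings report, sector-wide selloff) configurations:
  P(price drop) = 0.07·0.7·0.7 + 0.62·0.7·0.3 + 0.52·0.3·0.7 + 0.84·0.3·0.3
        = 0.034300 + 0.130200 + 0.109200 + 0.075600 = 0.349300
Configurations with sector-wide selloff contribute 0.205800, so
  P(sector-wide selloff | price drop) = 0.205800 / 0.349300 ≈ 0.589

With the extra evidence:
Sum P(price drop|·) weighted by the priors over both values of sector-wide selloff:
  P(price drop | ¬poor earnings report) = 0.07·0.7 + 0.62·0.3
        = 0.049000 + 0.186000 = 0.235000
The terms with sector-wide selloff present sum to 0.186000, so
  P(sector-wide selloff | price drop, ¬poor earnings report) = 0.186000 / 0.235000 ≈ 0.791
Ruling out poor earnings report raises the posterior on sector-wide selloff — the flip side of explaining away.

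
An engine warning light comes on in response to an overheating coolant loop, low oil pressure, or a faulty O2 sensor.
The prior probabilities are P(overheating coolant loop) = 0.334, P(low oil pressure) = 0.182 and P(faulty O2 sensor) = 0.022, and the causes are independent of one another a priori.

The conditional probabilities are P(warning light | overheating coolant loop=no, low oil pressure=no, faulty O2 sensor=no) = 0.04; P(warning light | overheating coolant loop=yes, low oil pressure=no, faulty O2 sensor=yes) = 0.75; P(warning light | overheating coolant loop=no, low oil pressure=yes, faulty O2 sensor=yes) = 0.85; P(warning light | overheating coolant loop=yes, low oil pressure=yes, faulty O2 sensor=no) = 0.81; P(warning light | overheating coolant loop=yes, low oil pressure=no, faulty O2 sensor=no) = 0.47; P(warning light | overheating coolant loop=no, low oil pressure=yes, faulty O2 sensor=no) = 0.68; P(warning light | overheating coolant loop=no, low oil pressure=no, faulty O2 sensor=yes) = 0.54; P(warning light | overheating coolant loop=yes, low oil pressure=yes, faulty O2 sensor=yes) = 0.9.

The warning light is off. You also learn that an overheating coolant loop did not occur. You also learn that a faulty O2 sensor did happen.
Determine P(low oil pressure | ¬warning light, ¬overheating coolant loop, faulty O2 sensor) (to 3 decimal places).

P(¬warning light | ¬overheating coolant loop, faulty O2 sensor) = 0.46*0.818 + 0.15*0.182 = 0.376280 + 0.027300 = 0.403580
Restricting to configurations with low oil pressure present: 0.15*0.182 = 0.027300.
So P(low oil pressure | ¬warning light, ¬overheating coolant loop, faulty O2 sensor) = 0.027300/0.403580 ≈ 0.068.

P(low oil pressure | ¬warning light, ¬overheating coolant loop, faulty O2 sensor) ≈ 0.068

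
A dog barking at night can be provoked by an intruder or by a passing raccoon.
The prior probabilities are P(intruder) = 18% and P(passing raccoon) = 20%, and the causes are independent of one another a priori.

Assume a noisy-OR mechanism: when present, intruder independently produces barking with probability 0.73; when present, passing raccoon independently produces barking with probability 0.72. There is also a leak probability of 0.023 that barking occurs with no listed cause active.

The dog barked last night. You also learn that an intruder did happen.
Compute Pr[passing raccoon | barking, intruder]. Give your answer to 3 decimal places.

Under noisy-OR, P(barking | causes) = 1 − (1−0.023)·∏(1−qᵢ) over the active causes.
By total probability over both values of passing raccoon:
  P(barking | intruder) = 0.73621*0.8 + 0.926139*0.2
        = 0.588968 + 0.185228 = 0.774196
Configurations with passing raccoon contribute 0.185228, so
  P(passing raccoon | barking, intruder) = 0.185228 / 0.774196 ≈ 0.239

Pr[passing raccoon | barking, intruder] ≈ 0.239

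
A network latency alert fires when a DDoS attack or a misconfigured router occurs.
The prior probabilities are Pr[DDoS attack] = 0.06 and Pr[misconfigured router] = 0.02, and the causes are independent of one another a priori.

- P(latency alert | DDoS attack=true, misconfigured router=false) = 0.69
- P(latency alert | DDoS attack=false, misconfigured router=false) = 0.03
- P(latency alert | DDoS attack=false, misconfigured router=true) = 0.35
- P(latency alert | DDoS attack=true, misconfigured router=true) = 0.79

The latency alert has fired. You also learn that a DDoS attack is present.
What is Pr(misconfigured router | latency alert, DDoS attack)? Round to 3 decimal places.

Sum P(latency alert|·) weighted by the priors over both values of misconfigured router:
  P(latency alert | DDoS attack) = 0.69·0.98 + 0.79·0.02
        = 0.676200 + 0.015800 = 0.692000
Configurations with misconfigured router contribute 0.015800, so
  P(misconfigured router | latency alert, DDoS attack) = 0.015800 / 0.692000 ≈ 0.023

Pr(misconfigured router | latency alert, DDoS attack) ≈ 0.023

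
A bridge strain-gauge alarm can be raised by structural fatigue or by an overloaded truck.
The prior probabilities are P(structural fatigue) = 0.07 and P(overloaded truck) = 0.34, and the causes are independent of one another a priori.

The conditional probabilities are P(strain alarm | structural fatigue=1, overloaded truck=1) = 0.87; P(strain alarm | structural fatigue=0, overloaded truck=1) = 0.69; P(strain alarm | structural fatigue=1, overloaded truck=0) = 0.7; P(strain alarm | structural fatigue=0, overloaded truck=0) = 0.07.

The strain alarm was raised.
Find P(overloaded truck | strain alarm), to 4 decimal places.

P(strain alarm) = 0.07·0.93·0.66 + 0.69·0.93·0.34 + 0.7·0.07·0.66 + 0.87·0.07·0.34 = 0.042966 + 0.218178 + 0.032340 + 0.020706 = 0.314190
The overloaded truck-present share is 0.218178 + 0.020706 = 0.238884.
So P(overloaded truck | strain alarm) = 0.238884/0.314190 ≈ 0.7603.

P(overloaded truck | strain alarm) ≈ 0.7603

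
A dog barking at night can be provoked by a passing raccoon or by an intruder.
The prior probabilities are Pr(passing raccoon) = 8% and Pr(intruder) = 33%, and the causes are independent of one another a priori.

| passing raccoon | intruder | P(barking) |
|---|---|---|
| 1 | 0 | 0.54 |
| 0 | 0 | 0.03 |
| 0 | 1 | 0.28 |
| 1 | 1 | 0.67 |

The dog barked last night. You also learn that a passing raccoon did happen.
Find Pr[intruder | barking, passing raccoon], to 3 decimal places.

By total probability over both values of intruder:
  P(barking | passing raccoon) = 0.54×0.67 + 0.67×0.33
        = 0.361800 + 0.221100 = 0.582900
Configurations with intruder contribute 0.221100, so
  P(intruder | barking, passing raccoon) = 0.221100 / 0.582900 ≈ 0.379

Pr[intruder | barking, passing raccoon] ≈ 0.379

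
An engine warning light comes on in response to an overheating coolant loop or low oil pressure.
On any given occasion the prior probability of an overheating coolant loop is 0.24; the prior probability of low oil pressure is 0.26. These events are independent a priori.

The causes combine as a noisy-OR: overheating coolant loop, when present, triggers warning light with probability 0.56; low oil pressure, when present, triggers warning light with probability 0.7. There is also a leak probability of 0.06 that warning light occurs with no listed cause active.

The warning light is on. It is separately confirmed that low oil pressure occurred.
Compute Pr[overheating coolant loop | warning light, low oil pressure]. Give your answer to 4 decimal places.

Under noisy-OR, P(warning light | causes) = 1 − (1−0.06)·∏(1−qᵢ) over the active causes.
Weight on overheating coolant loop=true, given the evidence: 0.87592*0.24 = 0.210221
Denominator P(warning light | low oil pressure): 0.718*0.76 + 0.87592*0.24 = 0.755901
P(overheating coolant loop | warning light, low oil pressure) = 0.210221/0.755901 ≈ 0.2781

Pr[overheating coolant loop | warning light, low oil pressure] ≈ 0.2781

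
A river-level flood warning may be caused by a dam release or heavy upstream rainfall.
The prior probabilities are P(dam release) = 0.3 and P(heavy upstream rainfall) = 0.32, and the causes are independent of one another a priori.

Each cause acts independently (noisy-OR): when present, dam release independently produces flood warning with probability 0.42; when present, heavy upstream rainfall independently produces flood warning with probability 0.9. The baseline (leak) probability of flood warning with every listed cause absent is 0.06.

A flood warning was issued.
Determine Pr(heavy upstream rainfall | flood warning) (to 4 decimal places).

Under noisy-OR, P(flood warning | causes) = 1 − (1−0.06)·∏(1−qᵢ) over the active causes.
Weight on heavy upstream rainfall=true, given the evidence: 0.202944 + 0.090766 = 0.293710
Normalizer over all consistent configurations: 0.06×0.7×0.68 + 0.906×0.7×0.32 + 0.4548×0.3×0.68 + 0.94548×0.3×0.32 = 0.415049
P(heavy upstream rainfall | flood warning) = 0.293710/0.415049 ≈ 0.7077

Pr(heavy upstream rainfall | flood warning) ≈ 0.7077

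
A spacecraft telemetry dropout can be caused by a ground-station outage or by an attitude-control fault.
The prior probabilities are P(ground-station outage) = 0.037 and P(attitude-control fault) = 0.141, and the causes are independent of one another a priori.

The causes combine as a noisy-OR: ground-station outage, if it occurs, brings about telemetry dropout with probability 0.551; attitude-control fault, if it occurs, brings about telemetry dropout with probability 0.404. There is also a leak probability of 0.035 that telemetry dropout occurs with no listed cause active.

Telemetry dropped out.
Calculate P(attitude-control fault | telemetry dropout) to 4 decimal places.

Under noisy-OR, P(telemetry dropout | causes) = 1 − (1−0.035)·∏(1−qᵢ) over the active causes.
By total probability over the 4 (ground-station outage, attitude-control fault) configurations:
  P(telemetry dropout) = 0.035*0.963*0.859 + 0.42486*0.963*0.141 + 0.566715*0.037*0.859 + 0.741762*0.037*0.141
        = 0.028953 + 0.057689 + 0.018012 + 0.003870 = 0.108524
Configurations with attitude-control fault contribute 0.061559, so
  P(attitude-control fault | telemetry dropout) = 0.061559 / 0.108524 ≈ 0.5672

P(attitude-control fault | telemetry dropout) ≈ 0.5672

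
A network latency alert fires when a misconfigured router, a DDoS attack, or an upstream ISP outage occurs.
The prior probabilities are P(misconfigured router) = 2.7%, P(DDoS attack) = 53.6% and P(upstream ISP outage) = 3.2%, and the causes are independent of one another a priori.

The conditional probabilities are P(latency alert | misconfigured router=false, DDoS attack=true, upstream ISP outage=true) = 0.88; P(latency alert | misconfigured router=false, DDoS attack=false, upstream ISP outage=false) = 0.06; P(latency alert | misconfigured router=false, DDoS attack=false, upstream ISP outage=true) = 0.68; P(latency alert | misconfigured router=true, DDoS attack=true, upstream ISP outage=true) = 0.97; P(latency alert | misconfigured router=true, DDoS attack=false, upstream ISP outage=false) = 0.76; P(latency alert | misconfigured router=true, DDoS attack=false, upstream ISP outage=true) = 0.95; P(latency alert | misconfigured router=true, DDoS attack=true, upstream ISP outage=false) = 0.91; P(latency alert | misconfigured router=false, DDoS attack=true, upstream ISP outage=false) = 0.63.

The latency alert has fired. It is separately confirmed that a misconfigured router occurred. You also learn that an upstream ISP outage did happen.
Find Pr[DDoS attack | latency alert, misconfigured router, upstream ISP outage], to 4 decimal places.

P(latency alert | misconfigured router, upstream ISP outage) = 0.95×0.464 + 0.97×0.536 = 0.440800 + 0.519920 = 0.960720
Of this, 0.519920 comes from 0.97×0.536 (the DDoS attack=true cases).
So P(DDoS attack | latency alert, misconfigured router, upstream ISP outage) = 0.519920/0.960720 ≈ 0.5412.

Pr[DDoS attack | latency alert, misconfigured router, upstream ISP outage] ≈ 0.5412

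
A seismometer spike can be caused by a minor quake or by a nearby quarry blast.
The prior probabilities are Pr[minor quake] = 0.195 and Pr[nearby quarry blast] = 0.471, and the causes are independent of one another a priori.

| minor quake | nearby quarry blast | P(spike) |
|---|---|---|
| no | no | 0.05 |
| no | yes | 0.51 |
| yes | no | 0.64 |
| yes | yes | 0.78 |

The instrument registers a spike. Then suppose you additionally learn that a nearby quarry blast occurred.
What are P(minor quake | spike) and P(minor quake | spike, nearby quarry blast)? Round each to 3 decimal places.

For the numerator, keep only minor quake=true terms: 0.066019 + 0.071639 = 0.137658
The normalizing constant is 0.05*0.805*0.529 + 0.51*0.805*0.471 + 0.64*0.195*0.529 + 0.78*0.195*0.471 = 0.352319
Posterior = 0.137658 / 0.352319 ≈ 0.391

Now also conditioning on nearby quarry blast=true:
Numerator (weight on configurations with minor quake): 0.78·0.195 = 0.152100
Denominator P(spike | nearby quarry blast): 0.51·0.805 + 0.78·0.195 = 0.562650
P(minor quake | spike, nearby quarry blast) = 0.152100/0.562650 ≈ 0.270
— nearby quarry blast explains away the evidence for minor quake.

P(minor quake | spike) ≈ 0.391; P(minor quake | spike, nearby quarry blast) ≈ 0.270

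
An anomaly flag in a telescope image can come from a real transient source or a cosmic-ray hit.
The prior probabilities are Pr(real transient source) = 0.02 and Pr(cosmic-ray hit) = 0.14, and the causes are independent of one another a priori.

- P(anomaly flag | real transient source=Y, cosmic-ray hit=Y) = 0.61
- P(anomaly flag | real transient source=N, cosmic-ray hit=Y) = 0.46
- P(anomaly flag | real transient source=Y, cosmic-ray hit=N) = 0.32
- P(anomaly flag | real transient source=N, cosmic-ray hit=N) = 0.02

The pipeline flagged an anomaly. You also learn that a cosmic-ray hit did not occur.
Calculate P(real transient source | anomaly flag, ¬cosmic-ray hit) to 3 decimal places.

P(anomaly flag | ¬cosmic-ray hit) = 0.02×0.98 + 0.32×0.02 = 0.019600 + 0.006400 = 0.026000
Restricting to configurations with real transient source present: 0.32×0.02 = 0.006400.
Hence the posterior is 0.006400/0.026000 ≈ 0.246.

P(real transient source | anomaly flag, ¬cosmic-ray hit) ≈ 0.246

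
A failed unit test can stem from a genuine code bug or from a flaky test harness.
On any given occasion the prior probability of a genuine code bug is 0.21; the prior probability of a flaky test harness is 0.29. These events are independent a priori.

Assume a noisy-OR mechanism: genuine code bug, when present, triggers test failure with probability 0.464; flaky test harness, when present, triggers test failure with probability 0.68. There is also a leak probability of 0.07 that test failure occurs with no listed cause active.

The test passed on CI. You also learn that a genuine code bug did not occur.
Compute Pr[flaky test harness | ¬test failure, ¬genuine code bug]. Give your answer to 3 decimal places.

Pr[flaky test harness | ¬test failure, ¬genuine code bug] ≈ 0.116

Under noisy-OR, P(test failure | causes) = 1 − (1−0.07)·∏(1−qᵢ) over the active causes.
Sum P(¬test failure|·) weighted by the priors over both values of flaky test harness:
  P(¬test failure | ¬genuine code bug) = 0.93·0.71 + 0.2976·0.29
        = 0.660300 + 0.086304 = 0.746604
Keeping only the flaky test harness-present terms gives 0.086304, so
  P(flaky test harness | ¬test failure, ¬genuine code bug) = 0.086304 / 0.746604 ≈ 0.116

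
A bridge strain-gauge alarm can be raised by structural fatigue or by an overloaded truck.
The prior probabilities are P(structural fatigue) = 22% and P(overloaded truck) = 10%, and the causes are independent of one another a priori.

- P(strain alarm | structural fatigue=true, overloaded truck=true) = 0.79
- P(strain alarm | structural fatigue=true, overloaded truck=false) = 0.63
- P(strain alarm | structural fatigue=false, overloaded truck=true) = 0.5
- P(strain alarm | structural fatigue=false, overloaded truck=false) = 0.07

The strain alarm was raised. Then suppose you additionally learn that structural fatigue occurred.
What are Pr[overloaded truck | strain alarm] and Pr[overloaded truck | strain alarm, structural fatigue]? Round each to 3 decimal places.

By total probability over the 4 (structural fatigue, overloaded truck) configurations:
  P(strain alarm) = 0.07·0.78·0.9 + 0.5·0.78·0.1 + 0.63·0.22·0.9 + 0.79·0.22·0.1
        = 0.049140 + 0.039000 + 0.124740 + 0.017380 = 0.230260
Configurations with overloaded truck contribute 0.056380, so
  P(overloaded truck | strain alarm) = 0.056380 / 0.230260 ≈ 0.245

With the extra evidence:
P(strain alarm | structural fatigue) = 0.63*0.9 + 0.79*0.1 = 0.567000 + 0.079000 = 0.646000
The overloaded truck-present share is 0.79*0.1 = 0.079000.
So P(overloaded truck | strain alarm, structural fatigue) = 0.079000/0.646000 ≈ 0.122.
The drop from 0.245 to 0.122 is the explaining-away (discounting) effect.

Pr[overloaded truck | strain alarm] ≈ 0.245; Pr[overloaded truck | strain alarm, structural fatigue] ≈ 0.122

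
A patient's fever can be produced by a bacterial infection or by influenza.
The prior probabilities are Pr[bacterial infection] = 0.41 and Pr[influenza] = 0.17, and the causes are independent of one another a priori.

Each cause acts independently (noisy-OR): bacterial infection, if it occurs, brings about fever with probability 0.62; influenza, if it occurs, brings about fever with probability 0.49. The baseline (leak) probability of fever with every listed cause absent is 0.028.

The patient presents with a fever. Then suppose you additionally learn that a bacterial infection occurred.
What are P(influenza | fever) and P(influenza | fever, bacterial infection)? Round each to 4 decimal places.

P(influenza | fever) ≈ 0.3194; P(influenza | fever, bacterial infection) ≈ 0.2086

Under noisy-OR, P(fever | causes) = 1 − (1−0.028)·∏(1−qᵢ) over the active causes.
Numerator (weight on configurations with influenza): 0.050579 + 0.056570 = 0.107149
Denominator P(fever): 0.028·0.59·0.83 + 0.50428·0.59·0.17 + 0.63064·0.41·0.83 + 0.811626·0.41·0.17 = 0.335468
Posterior = 0.107149 / 0.335468 ≈ 0.3194

Now condition on the additional information:
Sum P(fever|·) weighted by the priors over both values of influenza:
  P(fever | bacterial infection) = 0.63064*0.83 + 0.811626*0.17
        = 0.523431 + 0.137976 = 0.661407
Configurations with influenza contribute 0.137976, so
  P(influenza | fever, bacterial infection) = 0.137976 / 0.661407 ≈ 0.2086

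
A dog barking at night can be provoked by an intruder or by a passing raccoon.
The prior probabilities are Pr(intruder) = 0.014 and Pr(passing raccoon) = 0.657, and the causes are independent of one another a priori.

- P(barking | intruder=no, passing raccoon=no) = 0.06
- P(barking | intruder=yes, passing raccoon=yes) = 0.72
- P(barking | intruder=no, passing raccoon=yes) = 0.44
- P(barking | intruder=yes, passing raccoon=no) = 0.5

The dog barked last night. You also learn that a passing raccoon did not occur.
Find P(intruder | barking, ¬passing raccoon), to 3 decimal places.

P(intruder | barking, ¬passing raccoon) ≈ 0.106

P(barking | ¬passing raccoon) = 0.06*0.986 + 0.5*0.014 = 0.059160 + 0.007000 = 0.066160
The intruder-present share is 0.5*0.014 = 0.007000.
So P(intruder | barking, ¬passing raccoon) = 0.007000/0.066160 ≈ 0.106.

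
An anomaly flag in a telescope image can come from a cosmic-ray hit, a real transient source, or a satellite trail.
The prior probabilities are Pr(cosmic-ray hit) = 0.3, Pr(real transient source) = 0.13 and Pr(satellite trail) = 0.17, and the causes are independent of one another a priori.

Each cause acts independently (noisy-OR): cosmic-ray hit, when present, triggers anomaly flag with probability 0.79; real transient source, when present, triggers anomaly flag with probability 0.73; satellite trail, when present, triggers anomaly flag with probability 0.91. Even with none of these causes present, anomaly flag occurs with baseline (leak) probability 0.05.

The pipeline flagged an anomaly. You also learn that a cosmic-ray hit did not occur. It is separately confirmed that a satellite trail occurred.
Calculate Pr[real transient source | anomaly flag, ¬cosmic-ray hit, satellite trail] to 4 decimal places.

Pr[real transient source | anomaly flag, ¬cosmic-ray hit, satellite trail] ≈ 0.1377

Under noisy-OR, P(anomaly flag | causes) = 1 − (1−0.05)·∏(1−qᵢ) over the active causes.
For the numerator, keep only real transient source=true terms: 0.976915×0.13 = 0.126999
Normalizer over all consistent configurations: 0.9145×0.87 + 0.976915×0.13 = 0.922614
P(real transient source | anomaly flag, ¬cosmic-ray hit, satellite trail) = 0.126999/0.922614 ≈ 0.1377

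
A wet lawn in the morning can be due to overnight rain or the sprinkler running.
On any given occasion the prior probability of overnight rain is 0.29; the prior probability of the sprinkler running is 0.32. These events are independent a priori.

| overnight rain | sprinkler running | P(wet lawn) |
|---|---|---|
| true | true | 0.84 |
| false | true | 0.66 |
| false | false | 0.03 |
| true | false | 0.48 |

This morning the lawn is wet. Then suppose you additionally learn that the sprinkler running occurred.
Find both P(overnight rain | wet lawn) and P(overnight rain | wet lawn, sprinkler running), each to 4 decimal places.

For the numerator, keep only overnight rain=true terms: 0.094656 + 0.077952 = 0.172608
Normalizer over all consistent configurations: 0.03*0.71*0.68 + 0.66*0.71*0.32 + 0.48*0.29*0.68 + 0.84*0.29*0.32 = 0.337044
Posterior = 0.172608 / 0.337044 ≈ 0.5121

Now condition on the additional information:
Sum P(wet lawn|·) weighted by the priors over both values of overnight rain:
  P(wet lawn | sprinkler running) = 0.66·0.71 + 0.84·0.29
        = 0.468600 + 0.243600 = 0.712200
Keeping only the overnight rain-present terms gives 0.243600, so
  P(overnight rain | wet lawn, sprinkler running) = 0.243600 / 0.712200 ≈ 0.3420
— sprinkler running explains away the evidence for overnight rain.

P(overnight rain | wet lawn) ≈ 0.5121; P(overnight rain | wet lawn, sprinkler running) ≈ 0.3420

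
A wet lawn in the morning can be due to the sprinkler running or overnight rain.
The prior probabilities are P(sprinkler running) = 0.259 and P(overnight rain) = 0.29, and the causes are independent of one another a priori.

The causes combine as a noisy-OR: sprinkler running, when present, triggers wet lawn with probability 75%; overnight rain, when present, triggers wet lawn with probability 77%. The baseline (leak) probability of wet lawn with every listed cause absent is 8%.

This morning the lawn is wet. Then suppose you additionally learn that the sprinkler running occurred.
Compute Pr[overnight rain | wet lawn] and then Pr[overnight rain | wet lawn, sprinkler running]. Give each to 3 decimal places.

Pr[overnight rain | wet lawn] ≈ 0.567; Pr[overnight rain | wet lawn, sprinkler running] ≈ 0.334

Under noisy-OR, P(wet lawn | causes) = 1 − (1−0.08)·∏(1−qᵢ) over the active causes.
By total probability over the 4 (sprinkler running, overnight rain) configurations:
  P(wet lawn) = 0.08×0.741×0.71 + 0.7884×0.741×0.29 + 0.77×0.259×0.71 + 0.9471×0.259×0.29
        = 0.042089 + 0.169419 + 0.141595 + 0.071137 = 0.424240
The terms with overnight rain present sum to 0.240556, so
  P(overnight rain | wet lawn) = 0.240556 / 0.424240 ≈ 0.567

Now condition on the additional information:
Weight on overnight rain=true, given the evidence: 0.9471×0.29 = 0.274659
Normalizer over all consistent configurations: 0.77×0.71 + 0.9471×0.29 = 0.821359
P(overnight rain | wet lawn, sprinkler running) = 0.274659/0.821359 ≈ 0.334
This is intercausal reasoning (explaining away): once sprinkler running accounts for the wet lawn, overnight rain becomes less likely.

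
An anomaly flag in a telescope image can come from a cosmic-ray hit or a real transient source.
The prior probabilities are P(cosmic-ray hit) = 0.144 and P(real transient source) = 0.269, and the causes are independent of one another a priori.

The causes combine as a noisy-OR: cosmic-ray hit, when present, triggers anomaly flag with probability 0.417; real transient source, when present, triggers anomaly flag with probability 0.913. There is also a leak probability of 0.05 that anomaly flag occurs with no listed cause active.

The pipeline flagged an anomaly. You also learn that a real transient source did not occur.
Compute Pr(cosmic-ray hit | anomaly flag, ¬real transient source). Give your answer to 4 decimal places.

Pr(cosmic-ray hit | anomaly flag, ¬real transient source) ≈ 0.6002

Under noisy-OR, P(anomaly flag | causes) = 1 − (1−0.05)·∏(1−qᵢ) over the active causes.
P(anomaly flag | ¬real transient source) = 0.05*0.856 + 0.44615*0.144 = 0.042800 + 0.064246 = 0.107046
Restricting to configurations with cosmic-ray hit present: 0.44615*0.144 = 0.064246.
So P(cosmic-ray hit | anomaly flag, ¬real transient source) = 0.064246/0.107046 ≈ 0.6002.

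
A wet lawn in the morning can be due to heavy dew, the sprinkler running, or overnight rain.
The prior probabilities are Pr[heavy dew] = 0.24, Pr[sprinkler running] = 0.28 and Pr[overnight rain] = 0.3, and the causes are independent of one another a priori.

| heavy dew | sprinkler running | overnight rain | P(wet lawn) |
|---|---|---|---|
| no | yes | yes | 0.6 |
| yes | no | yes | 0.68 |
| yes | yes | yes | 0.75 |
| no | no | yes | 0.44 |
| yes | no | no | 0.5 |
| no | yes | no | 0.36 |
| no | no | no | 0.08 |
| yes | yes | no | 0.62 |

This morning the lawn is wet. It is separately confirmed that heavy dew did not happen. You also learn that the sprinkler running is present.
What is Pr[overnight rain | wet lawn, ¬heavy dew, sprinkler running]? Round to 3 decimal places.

Pr[overnight rain | wet lawn, ¬heavy dew, sprinkler running] ≈ 0.417

P(wet lawn | ¬heavy dew, sprinkler running) = 0.36×0.7 + 0.6×0.3 = 0.252000 + 0.180000 = 0.432000
Restricting to configurations with overnight rain present: 0.6×0.3 = 0.180000.
So P(overnight rain | wet lawn, ¬heavy dew, sprinkler running) = 0.180000/0.432000 ≈ 0.417.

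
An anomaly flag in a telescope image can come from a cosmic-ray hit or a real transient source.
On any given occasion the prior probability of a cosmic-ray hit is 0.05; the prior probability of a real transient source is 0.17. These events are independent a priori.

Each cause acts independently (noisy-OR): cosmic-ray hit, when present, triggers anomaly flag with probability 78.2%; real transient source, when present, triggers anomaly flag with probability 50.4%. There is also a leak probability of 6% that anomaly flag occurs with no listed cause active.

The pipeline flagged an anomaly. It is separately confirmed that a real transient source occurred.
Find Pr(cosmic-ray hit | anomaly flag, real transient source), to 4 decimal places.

Under noisy-OR, P(anomaly flag | causes) = 1 − (1−0.06)·∏(1−qᵢ) over the active causes.
For the numerator, keep only cosmic-ray hit=true terms: 0.89836×0.05 = 0.044918
The normalizing constant is 0.53376×0.95 + 0.89836×0.05 = 0.551990
P(cosmic-ray hit | anomaly flag, real transient source) = 0.044918/0.551990 ≈ 0.0814

Pr(cosmic-ray hit | anomaly flag, real transient source) ≈ 0.0814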